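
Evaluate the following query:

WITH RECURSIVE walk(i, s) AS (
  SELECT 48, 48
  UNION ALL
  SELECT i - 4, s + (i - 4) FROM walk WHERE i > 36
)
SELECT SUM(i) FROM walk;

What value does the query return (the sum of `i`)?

Base: i=48, s=48.
Iteration 1: 48 > 36 holds -> i = 48 - 4 = 44, s = 48 + 44 = 92.
Iteration 2: 44 > 36 holds -> i = 44 - 4 = 40, s = 92 + 40 = 132.
Iteration 3: 40 > 36 holds -> i = 40 - 4 = 36, s = 132 + 36 = 168.
Iteration 4: 36 > 36 fails; recursion stops.
SUM(i) = 48 + 44 + 40 + 36 = 168.

168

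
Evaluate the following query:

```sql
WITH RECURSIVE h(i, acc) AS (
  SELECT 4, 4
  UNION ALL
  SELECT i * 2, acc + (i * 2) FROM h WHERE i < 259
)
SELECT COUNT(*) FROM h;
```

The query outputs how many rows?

8

Base: i=4, acc=4.
Iteration 1: 4 < 259 holds -> i = 4 * 2 = 8, acc = 4 + 8 = 12.
Iteration 2: 8 < 259 holds -> i = 8 * 2 = 16, acc = 12 + 16 = 28.
Iteration 3: 16 < 259 holds -> i = 16 * 2 = 32, acc = 28 + 32 = 60.
Iteration 4: 32 < 259 holds -> i = 32 * 2 = 64, acc = 60 + 64 = 124.
Iteration 5: 64 < 259 holds -> i = 64 * 2 = 128, acc = 124 + 128 = 252.
Iteration 6: 128 < 259 holds -> i = 128 * 2 = 256, acc = 252 + 256 = 508.
Iteration 7: 256 < 259 holds -> i = 256 * 2 = 512, acc = 508 + 512 = 1020.
Iteration 8: 512 < 259 fails; recursion stops.
Total rows emitted: 8.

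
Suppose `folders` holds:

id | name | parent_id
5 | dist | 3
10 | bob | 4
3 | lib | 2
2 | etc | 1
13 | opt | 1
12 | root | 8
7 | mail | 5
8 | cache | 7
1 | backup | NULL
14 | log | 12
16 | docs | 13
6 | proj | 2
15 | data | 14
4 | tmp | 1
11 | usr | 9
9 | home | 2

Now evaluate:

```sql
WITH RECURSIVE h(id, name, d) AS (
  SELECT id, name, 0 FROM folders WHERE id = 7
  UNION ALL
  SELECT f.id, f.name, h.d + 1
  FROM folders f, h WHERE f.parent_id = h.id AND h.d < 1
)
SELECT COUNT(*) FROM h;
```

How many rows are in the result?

2

Base: id=7 (mail) at d 0.
Iteration 1: rows with parent_id in {7} -> cache (id 8, d 1).
Iteration 2: d < 1 fails for all current rows; recursion stops.
Total rows emitted: 2.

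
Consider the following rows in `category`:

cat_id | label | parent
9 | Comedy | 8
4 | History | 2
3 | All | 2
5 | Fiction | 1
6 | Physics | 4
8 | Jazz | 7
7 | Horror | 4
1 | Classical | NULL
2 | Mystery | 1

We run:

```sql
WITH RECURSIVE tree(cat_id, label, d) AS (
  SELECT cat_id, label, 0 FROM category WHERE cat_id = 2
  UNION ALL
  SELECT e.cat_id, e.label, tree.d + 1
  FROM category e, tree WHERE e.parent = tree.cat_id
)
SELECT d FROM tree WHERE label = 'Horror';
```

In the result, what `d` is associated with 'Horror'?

Base: cat_id=2 (Mystery) at d 0.
Iteration 1: rows with parent in {2} -> All (id 3, d 1), History (id 4, d 1).
Iteration 2: rows with parent in {3,4} -> Physics (id 6, d 2), Horror (id 7, d 2).
Iteration 3: rows with parent in {6,7} -> Jazz (id 8, d 3).
Iteration 4: rows with parent in {8} -> Comedy (id 9, d 4).
Iteration 5: no rows with parent in {9}; recursion stops.

2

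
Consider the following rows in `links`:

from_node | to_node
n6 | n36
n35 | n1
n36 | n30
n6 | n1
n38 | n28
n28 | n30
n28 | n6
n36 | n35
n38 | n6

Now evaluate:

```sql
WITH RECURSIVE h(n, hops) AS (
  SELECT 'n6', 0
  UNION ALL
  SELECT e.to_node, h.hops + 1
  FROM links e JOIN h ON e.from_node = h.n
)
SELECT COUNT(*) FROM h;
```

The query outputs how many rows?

Base: (n6, hops=0).
Iteration 1: edges from {n6} -> (n1, hops=1), (n36, hops=1).
Iteration 2: edges from {n1,n36} -> (n30, hops=2), (n35, hops=2).
Iteration 3: edges from {n30,n35} -> (n1, hops=3).
Iteration 4: no outgoing edges from {n1}; recursion stops.
Total rows emitted: 6.

6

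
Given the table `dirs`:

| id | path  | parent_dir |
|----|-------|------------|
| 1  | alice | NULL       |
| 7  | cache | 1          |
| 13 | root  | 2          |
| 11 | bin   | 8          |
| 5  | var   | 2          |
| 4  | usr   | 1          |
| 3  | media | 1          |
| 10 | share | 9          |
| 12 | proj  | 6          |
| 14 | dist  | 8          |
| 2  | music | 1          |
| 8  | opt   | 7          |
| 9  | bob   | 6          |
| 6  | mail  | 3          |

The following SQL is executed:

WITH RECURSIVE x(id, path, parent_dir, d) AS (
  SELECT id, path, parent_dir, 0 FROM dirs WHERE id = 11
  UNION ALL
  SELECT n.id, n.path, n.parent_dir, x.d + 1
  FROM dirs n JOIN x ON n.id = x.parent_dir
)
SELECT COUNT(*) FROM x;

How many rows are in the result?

4

Base: id=11 (bin), parent_dir=8, d 0.
Iteration 1: join on id=8 -> opt (id 8, parent_dir=7, d 1).
Iteration 2: join on id=7 -> cache (id 7, parent_dir=1, d 2).
Iteration 3: join on id=1 -> alice (id 1, parent_dir=NULL, d 3).
Iteration 4: parent_dir is NULL; no match; recursion stops.
Total rows emitted: 4.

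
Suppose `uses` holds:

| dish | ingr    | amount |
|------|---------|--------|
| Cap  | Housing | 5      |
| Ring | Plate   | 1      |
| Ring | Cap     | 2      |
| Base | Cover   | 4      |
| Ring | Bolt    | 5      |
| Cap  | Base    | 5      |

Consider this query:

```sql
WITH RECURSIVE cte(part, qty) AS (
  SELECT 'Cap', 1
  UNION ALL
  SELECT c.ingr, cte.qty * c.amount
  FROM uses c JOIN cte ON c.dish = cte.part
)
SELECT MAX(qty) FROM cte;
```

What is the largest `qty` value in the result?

20

Base: (Cap, qty=1).
Iteration 1: components of {Cap} -> Base = 1*5 = 5, Housing = 1*5 = 5.
Iteration 2: components of {Base,Housing} -> Cover = 5*4 = 20.
Iteration 3: no further components; recursion stops.
qty values: 1, 5, 5, 20; the maximum is 20.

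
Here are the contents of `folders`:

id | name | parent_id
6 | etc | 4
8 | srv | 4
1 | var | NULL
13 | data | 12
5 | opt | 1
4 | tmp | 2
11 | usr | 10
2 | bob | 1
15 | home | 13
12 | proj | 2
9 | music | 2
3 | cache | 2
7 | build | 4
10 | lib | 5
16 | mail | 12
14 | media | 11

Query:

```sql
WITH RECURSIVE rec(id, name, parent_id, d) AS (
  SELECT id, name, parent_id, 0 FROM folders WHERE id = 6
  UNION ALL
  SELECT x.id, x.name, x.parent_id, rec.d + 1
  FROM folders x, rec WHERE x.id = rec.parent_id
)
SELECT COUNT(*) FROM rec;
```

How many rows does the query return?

Base: id=6 (etc), parent_id=4, d 0.
Iteration 1: join on id=4 -> tmp (id 4, parent_id=2, d 1).
Iteration 2: join on id=2 -> bob (id 2, parent_id=1, d 2).
Iteration 3: join on id=1 -> var (id 1, parent_id=NULL, d 3).
Iteration 4: parent_id is NULL; no match; recursion stops.
Total rows emitted: 4.

4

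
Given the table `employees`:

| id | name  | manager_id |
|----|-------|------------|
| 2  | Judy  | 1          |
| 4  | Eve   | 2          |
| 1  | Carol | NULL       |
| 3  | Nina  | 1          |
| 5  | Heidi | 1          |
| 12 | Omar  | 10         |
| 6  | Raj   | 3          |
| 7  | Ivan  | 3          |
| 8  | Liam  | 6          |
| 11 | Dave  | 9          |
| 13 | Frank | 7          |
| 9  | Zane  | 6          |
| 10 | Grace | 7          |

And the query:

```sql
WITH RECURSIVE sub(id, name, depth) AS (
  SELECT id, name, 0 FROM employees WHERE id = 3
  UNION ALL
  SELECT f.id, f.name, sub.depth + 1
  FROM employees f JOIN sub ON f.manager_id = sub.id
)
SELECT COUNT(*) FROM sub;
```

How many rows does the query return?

9

Base: id=3 (Nina) at depth 0.
Iteration 1: rows with manager_id in {3} -> Raj (id 6, depth 1), Ivan (id 7, depth 1).
Iteration 2: rows with manager_id in {6,7} -> Liam (id 8, depth 2), Zane (id 9, depth 2), Grace (id 10, depth 2), Frank (id 13, depth 2).
Iteration 3: rows with manager_id in {8,9,10,13} -> Dave (id 11, depth 3), Omar (id 12, depth 3).
Iteration 4: no rows with manager_id in {11,12}; recursion stops.
Total rows emitted: 9.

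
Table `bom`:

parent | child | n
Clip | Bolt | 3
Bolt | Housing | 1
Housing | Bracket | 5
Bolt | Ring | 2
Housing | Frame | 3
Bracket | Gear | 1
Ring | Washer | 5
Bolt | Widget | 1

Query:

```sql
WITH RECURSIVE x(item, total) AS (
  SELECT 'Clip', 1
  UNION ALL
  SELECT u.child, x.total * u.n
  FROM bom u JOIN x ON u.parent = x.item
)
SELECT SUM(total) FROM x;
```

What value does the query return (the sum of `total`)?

85

Base: (Clip, total=1).
Iteration 1: components of {Clip} -> Bolt = 1*3 = 3.
Iteration 2: components of {Bolt} -> Housing = 3*1 = 3, Ring = 3*2 = 6, Widget = 3*1 = 3.
Iteration 3: components of {Housing,Ring,Widget} -> Bracket = 3*5 = 15, Frame = 3*3 = 9, Washer = 6*5 = 30.
Iteration 4: components of {Bracket,Frame,Washer} -> Gear = 15*1 = 15.
Iteration 5: no further components; recursion stops.
SUM(total) = 1 + 3 + 3 + 6 + 3 + 15 + 9 + 30 + 15 = 85.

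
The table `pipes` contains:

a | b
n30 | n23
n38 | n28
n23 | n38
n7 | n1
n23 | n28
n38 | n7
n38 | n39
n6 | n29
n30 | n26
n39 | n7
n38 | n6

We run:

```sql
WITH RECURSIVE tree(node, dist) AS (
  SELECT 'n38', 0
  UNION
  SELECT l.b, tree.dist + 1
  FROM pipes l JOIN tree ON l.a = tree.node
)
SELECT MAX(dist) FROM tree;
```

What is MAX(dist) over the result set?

3

Base: (n38, dist=0).
Iteration 1: edges from {n38} -> (n28, dist=1), (n39, dist=1), (n6, dist=1), (n7, dist=1).
Iteration 2: edges from {n28,n39,n6,n7} -> (n1, dist=2), (n29, dist=2), (n7, dist=2).
Iteration 3: edges from {n1,n29,n7} -> (n1, dist=3).
Iteration 4: no outgoing edges from {n1}; recursion stops.
dist values: 0, 1, 1, 1, 1, 2, 2, 2, 3; the maximum is 3.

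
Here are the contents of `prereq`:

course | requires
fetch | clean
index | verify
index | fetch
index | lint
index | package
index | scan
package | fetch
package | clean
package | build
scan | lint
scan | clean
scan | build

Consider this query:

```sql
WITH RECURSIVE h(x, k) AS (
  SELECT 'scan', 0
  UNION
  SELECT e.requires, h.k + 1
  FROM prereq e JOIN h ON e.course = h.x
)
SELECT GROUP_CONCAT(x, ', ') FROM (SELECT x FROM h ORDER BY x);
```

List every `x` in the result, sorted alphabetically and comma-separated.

Base: (scan, k=0).
Iteration 1: edges from {scan} -> (build, k=1), (clean, k=1), (lint, k=1).
Iteration 2: no outgoing edges from {build,clean,lint}; recursion stops.

build, clean, lint, scan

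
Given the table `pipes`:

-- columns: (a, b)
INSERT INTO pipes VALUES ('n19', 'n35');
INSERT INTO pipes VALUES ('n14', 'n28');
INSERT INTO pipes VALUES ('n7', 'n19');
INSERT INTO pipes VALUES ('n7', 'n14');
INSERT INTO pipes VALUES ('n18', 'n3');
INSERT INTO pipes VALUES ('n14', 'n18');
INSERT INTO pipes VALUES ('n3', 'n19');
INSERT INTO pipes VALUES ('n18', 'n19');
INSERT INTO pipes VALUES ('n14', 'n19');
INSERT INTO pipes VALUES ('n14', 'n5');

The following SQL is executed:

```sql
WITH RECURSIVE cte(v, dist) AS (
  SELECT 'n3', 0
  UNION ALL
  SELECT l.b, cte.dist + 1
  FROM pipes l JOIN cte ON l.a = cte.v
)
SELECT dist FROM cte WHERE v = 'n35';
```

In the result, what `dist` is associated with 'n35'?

Base: (n3, dist=0).
Iteration 1: edges from {n3} -> (n19, dist=1).
Iteration 2: edges from {n19} -> (n35, dist=2).
Iteration 3: no outgoing edges from {n35}; recursion stops.

2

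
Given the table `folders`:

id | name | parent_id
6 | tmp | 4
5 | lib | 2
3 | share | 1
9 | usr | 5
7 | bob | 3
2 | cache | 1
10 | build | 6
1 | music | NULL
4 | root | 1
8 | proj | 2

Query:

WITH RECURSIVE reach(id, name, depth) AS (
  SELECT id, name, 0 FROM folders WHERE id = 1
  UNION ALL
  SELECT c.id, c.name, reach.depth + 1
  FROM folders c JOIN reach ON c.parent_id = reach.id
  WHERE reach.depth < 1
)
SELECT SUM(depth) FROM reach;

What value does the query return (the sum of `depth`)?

Base: id=1 (music) at depth 0.
Iteration 1: rows with parent_id in {1} -> cache (id 2, depth 1), share (id 3, depth 1), root (id 4, depth 1).
Iteration 2: depth < 1 fails for all current rows; recursion stops.
SUM(depth) = 0 + 1 + 1 + 1 = 3.

3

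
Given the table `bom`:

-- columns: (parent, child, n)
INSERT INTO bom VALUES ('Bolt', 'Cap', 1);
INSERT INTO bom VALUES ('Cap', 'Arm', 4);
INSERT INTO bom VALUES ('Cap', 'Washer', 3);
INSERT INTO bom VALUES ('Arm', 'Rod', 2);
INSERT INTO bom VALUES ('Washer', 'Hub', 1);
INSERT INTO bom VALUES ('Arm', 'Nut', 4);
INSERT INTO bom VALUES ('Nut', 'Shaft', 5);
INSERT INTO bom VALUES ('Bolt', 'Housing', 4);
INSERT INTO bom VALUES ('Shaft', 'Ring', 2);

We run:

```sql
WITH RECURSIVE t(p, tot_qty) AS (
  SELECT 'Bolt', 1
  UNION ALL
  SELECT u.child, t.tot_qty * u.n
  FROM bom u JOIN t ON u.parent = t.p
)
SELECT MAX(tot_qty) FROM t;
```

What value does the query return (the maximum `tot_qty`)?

160

Base: (Bolt, tot_qty=1).
Iteration 1: components of {Bolt} -> Cap = 1*1 = 1, Housing = 1*4 = 4.
Iteration 2: components of {Cap,Housing} -> Arm = 1*4 = 4, Washer = 1*3 = 3.
Iteration 3: components of {Arm,Washer} -> Hub = 3*1 = 3, Nut = 4*4 = 16, Rod = 4*2 = 8.
Iteration 4: components of {Hub,Nut,Rod} -> Shaft = 16*5 = 80.
Iteration 5: components of {Shaft} -> Ring = 80*2 = 160.
Iteration 6: no further components; recursion stops.
tot_qty values: 1, 1, 4, 4, 3, 8, 16, 3, 80, 160; the maximum is 160.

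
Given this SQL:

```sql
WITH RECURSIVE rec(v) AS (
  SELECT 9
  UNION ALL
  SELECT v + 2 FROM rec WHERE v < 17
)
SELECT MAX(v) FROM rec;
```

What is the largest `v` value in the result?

17

Base: v=9.
Iteration 1: 9 < 17 holds -> v = 9 + 2 = 11.
Iteration 2: 11 < 17 holds -> v = 11 + 2 = 13.
Iteration 3: 13 < 17 holds -> v = 13 + 2 = 15.
Iteration 4: 15 < 17 holds -> v = 15 + 2 = 17.
Iteration 5: 17 < 17 fails; recursion stops.
v values: 9, 11, 13, 15, 17; the maximum is 17.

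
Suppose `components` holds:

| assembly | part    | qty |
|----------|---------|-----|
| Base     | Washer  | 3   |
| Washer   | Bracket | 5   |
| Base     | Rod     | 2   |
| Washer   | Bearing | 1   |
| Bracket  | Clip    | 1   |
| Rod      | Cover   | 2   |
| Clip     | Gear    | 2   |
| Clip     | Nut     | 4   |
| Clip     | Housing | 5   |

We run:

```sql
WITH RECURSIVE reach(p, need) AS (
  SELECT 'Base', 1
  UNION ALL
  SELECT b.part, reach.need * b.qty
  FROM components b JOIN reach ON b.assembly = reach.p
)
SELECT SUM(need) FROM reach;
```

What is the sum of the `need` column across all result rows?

208

Base: (Base, need=1).
Iteration 1: components of {Base} -> Rod = 1*2 = 2, Washer = 1*3 = 3.
Iteration 2: components of {Rod,Washer} -> Bearing = 3*1 = 3, Bracket = 3*5 = 15, Cover = 2*2 = 4.
Iteration 3: components of {Bearing,Bracket,Cover} -> Clip = 15*1 = 15.
Iteration 4: components of {Clip} -> Gear = 15*2 = 30, Housing = 15*5 = 75, Nut = 15*4 = 60.
Iteration 5: no further components; recursion stops.
SUM(need) = 1 + 3 + 2 + 15 + 3 + 4 + 15 + 30 + 60 + 75 = 208.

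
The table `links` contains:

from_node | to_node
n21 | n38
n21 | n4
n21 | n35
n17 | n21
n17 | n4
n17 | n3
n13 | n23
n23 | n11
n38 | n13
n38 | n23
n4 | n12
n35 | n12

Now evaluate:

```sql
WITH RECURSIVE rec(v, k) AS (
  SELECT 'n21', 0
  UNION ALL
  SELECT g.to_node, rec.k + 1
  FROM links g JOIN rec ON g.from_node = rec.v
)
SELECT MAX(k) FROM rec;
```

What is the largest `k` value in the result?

4

Base: (n21, k=0).
Iteration 1: edges from {n21} -> (n35, k=1), (n38, k=1), (n4, k=1).
Iteration 2: edges from {n35,n38,n4} -> (n12, k=2) x2, (n13, k=2), (n23, k=2). [UNION ALL keeps all 4 new rows, including repeats]
Iteration 3: edges from {n12,n13,n23} -> (n11, k=3), (n23, k=3).
Iteration 4: edges from {n11,n23} -> (n11, k=4).
Iteration 5: no outgoing edges from {n11}; recursion stops.
k values: 0, 1, 1, 1, 2, 2, 2, 2, 3, 3, 4; the maximum is 4.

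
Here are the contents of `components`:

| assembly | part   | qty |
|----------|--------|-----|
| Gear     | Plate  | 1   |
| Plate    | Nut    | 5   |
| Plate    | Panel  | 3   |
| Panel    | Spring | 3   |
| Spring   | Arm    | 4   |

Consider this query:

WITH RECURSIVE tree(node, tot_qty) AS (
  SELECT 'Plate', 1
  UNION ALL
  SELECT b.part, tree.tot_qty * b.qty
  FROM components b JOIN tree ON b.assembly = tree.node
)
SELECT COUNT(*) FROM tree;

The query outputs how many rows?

5

Base: (Plate, tot_qty=1).
Iteration 1: components of {Plate} -> Nut = 1*5 = 5, Panel = 1*3 = 3.
Iteration 2: components of {Nut,Panel} -> Spring = 3*3 = 9.
Iteration 3: components of {Spring} -> Arm = 9*4 = 36.
Iteration 4: no further components; recursion stops.
Total rows emitted: 5.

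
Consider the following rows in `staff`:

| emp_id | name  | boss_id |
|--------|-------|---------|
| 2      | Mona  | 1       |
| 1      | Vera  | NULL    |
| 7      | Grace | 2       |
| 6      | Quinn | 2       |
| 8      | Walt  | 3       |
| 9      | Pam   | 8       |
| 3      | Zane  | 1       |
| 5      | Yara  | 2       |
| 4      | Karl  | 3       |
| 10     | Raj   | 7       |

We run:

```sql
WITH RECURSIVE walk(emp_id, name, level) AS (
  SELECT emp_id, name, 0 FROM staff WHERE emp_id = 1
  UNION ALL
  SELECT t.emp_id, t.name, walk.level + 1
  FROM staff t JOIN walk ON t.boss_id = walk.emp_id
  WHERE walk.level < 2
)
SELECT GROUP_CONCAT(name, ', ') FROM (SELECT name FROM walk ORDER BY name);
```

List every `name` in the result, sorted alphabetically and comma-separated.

Grace, Karl, Mona, Quinn, Vera, Walt, Yara, Zane

Base: emp_id=1 (Vera) at level 0.
Iteration 1: rows with boss_id in {1} -> Mona (id 2, level 1), Zane (id 3, level 1).
Iteration 2: rows with boss_id in {2,3} -> Karl (id 4, level 2), Yara (id 5, level 2), Quinn (id 6, level 2), Grace (id 7, level 2), Walt (id 8, level 2).
Iteration 3: level < 2 fails for all current rows; recursion stops.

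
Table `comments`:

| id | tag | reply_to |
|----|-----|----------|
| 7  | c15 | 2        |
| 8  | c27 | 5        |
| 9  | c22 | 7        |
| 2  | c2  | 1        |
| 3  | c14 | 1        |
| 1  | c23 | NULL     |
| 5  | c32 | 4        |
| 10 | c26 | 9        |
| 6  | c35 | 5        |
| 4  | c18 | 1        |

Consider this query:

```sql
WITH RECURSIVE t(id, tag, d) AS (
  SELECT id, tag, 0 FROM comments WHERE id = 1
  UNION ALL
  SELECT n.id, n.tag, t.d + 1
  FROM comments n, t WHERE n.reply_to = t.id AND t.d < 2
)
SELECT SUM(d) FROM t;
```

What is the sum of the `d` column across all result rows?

Base: id=1 (c23) at d 0.
Iteration 1: rows with reply_to in {1} -> c2 (id 2, d 1), c14 (id 3, d 1), c18 (id 4, d 1).
Iteration 2: rows with reply_to in {2,3,4} -> c32 (id 5, d 2), c15 (id 7, d 2).
Iteration 3: d < 2 fails for all current rows; recursion stops.
SUM(d) = 0 + 1 + 1 + 1 + 2 + 2 = 7.

7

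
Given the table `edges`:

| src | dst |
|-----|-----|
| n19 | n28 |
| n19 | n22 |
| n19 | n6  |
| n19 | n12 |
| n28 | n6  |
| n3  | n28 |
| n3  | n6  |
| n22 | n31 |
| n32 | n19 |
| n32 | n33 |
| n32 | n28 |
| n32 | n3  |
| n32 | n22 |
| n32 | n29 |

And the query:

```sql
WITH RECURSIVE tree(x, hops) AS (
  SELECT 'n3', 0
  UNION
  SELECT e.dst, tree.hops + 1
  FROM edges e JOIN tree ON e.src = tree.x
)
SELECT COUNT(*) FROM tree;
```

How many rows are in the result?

4

Base: (n3, hops=0).
Iteration 1: edges from {n3} -> (n28, hops=1), (n6, hops=1).
Iteration 2: edges from {n28,n6} -> (n6, hops=2).
Iteration 3: no outgoing edges from {n6}; recursion stops.
Total rows emitted: 4.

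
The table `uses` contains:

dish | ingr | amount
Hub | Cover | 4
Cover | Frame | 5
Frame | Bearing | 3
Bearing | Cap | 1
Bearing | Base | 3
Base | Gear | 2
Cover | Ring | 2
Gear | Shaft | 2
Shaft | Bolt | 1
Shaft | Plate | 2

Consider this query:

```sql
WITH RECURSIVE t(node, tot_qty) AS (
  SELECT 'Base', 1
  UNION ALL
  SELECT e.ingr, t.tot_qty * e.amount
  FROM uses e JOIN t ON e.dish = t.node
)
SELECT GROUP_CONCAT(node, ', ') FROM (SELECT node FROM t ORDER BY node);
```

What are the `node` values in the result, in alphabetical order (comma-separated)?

Base, Bolt, Gear, Plate, Shaft

Base: (Base, tot_qty=1).
Iteration 1: components of {Base} -> Gear = 1*2 = 2.
Iteration 2: components of {Gear} -> Shaft = 2*2 = 4.
Iteration 3: components of {Shaft} -> Bolt = 4*1 = 4, Plate = 4*2 = 8.
Iteration 4: no further components; recursion stops.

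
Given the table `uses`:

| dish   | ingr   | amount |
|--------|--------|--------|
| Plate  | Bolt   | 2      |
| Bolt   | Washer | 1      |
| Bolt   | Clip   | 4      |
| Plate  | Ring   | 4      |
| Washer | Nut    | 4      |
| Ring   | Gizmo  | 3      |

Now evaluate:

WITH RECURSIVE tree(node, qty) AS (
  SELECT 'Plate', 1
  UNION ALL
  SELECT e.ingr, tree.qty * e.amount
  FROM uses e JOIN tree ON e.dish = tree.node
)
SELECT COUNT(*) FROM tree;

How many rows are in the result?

7

Base: (Plate, qty=1).
Iteration 1: components of {Plate} -> Bolt = 1*2 = 2, Ring = 1*4 = 4.
Iteration 2: components of {Bolt,Ring} -> Clip = 2*4 = 8, Gizmo = 4*3 = 12, Washer = 2*1 = 2.
Iteration 3: components of {Clip,Gizmo,Washer} -> Nut = 2*4 = 8.
Iteration 4: no further components; recursion stops.
Total rows emitted: 7.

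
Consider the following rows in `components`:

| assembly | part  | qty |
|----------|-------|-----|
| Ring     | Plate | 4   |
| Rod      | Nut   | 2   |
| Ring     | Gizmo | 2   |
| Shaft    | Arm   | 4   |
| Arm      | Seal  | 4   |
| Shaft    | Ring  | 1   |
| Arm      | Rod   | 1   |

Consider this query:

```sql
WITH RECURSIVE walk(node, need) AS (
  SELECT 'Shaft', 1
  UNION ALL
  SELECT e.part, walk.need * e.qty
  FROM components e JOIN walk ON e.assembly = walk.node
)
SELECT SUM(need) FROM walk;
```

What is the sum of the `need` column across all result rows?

40

Base: (Shaft, need=1).
Iteration 1: components of {Shaft} -> Arm = 1*4 = 4, Ring = 1*1 = 1.
Iteration 2: components of {Arm,Ring} -> Gizmo = 1*2 = 2, Plate = 1*4 = 4, Rod = 4*1 = 4, Seal = 4*4 = 16.
Iteration 3: components of {Gizmo,Plate,Rod,Seal} -> Nut = 4*2 = 8.
Iteration 4: no further components; recursion stops.
SUM(need) = 1 + 1 + 4 + 4 + 2 + 16 + 4 + 8 = 40.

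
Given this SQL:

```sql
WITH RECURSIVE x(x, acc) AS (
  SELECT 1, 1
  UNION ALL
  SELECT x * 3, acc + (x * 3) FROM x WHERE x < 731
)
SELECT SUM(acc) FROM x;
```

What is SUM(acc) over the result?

Base: x=1, acc=1.
Iteration 1: 1 < 731 holds -> x = 1 * 3 = 3, acc = 1 + 3 = 4.
Iteration 2: 3 < 731 holds -> x = 3 * 3 = 9, acc = 4 + 9 = 13.
Iteration 3: 9 < 731 holds -> x = 9 * 3 = 27, acc = 13 + 27 = 40.
Iteration 4: 27 < 731 holds -> x = 27 * 3 = 81, acc = 40 + 81 = 121.
Iteration 5: 81 < 731 holds -> x = 81 * 3 = 243, acc = 121 + 243 = 364.
Iteration 6: 243 < 731 holds -> x = 243 * 3 = 729, acc = 364 + 729 = 1093.
Iteration 7: 729 < 731 holds -> x = 729 * 3 = 2187, acc = 1093 + 2187 = 3280.
Iteration 8: 2187 < 731 fails; recursion stops.
SUM(acc) = 1 + 4 + 13 + 40 + 121 + 364 + 1093 + 3280 = 4916.

4916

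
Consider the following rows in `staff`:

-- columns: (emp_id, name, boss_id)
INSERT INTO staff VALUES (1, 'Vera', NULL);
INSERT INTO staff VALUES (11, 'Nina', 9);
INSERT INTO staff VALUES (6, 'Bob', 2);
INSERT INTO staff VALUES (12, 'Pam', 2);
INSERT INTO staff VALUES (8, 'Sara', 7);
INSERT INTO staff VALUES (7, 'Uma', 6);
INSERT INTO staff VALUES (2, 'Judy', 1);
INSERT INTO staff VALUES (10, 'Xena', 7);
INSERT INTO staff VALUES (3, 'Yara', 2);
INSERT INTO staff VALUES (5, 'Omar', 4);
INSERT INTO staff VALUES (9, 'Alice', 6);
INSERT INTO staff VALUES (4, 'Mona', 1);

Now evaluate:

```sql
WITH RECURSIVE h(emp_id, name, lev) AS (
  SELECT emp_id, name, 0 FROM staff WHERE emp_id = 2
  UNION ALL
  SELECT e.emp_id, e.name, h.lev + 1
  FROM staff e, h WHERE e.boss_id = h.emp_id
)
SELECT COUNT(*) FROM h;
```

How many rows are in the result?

Base: emp_id=2 (Judy) at lev 0.
Iteration 1: rows with boss_id in {2} -> Yara (id 3, lev 1), Bob (id 6, lev 1), Pam (id 12, lev 1).
Iteration 2: rows with boss_id in {3,6,12} -> Uma (id 7, lev 2), Alice (id 9, lev 2).
Iteration 3: rows with boss_id in {7,9} -> Sara (id 8, lev 3), Xena (id 10, lev 3), Nina (id 11, lev 3).
Iteration 4: no rows with boss_id in {8,10,11}; recursion stops.
Total rows emitted: 9.

9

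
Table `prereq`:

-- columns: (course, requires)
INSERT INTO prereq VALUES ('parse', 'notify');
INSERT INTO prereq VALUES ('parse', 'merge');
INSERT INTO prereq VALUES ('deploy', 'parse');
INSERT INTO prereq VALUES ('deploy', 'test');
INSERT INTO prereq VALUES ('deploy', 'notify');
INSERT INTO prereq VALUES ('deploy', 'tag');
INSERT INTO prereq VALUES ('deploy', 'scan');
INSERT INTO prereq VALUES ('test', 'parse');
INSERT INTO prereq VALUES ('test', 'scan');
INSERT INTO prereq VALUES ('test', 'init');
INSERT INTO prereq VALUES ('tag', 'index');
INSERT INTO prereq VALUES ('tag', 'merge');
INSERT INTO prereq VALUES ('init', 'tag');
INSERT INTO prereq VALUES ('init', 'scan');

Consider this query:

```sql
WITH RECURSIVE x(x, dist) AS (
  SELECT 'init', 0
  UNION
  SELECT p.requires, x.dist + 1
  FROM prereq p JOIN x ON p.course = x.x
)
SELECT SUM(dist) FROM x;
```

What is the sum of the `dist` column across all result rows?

Base: (init, dist=0).
Iteration 1: edges from {init} -> (scan, dist=1), (tag, dist=1).
Iteration 2: edges from {scan,tag} -> (index, dist=2), (merge, dist=2).
Iteration 3: no outgoing edges from {index,merge}; recursion stops.
SUM(dist) = 0 + 1 + 1 + 2 + 2 = 6.

6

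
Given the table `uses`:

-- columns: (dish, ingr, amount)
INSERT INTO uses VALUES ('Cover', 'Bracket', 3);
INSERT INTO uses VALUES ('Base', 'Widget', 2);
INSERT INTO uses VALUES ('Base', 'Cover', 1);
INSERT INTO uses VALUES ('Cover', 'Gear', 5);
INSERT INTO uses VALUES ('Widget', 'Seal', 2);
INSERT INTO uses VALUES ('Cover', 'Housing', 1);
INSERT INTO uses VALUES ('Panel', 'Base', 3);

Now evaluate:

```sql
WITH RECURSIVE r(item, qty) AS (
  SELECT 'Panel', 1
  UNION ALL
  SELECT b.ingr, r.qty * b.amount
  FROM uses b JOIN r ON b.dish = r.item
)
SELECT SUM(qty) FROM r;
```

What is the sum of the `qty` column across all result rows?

52

Base: (Panel, qty=1).
Iteration 1: components of {Panel} -> Base = 1*3 = 3.
Iteration 2: components of {Base} -> Cover = 3*1 = 3, Widget = 3*2 = 6.
Iteration 3: components of {Cover,Widget} -> Bracket = 3*3 = 9, Gear = 3*5 = 15, Housing = 3*1 = 3, Seal = 6*2 = 12.
Iteration 4: no further components; recursion stops.
SUM(qty) = 1 + 3 + 3 + 6 + 3 + 15 + 9 + 12 = 52.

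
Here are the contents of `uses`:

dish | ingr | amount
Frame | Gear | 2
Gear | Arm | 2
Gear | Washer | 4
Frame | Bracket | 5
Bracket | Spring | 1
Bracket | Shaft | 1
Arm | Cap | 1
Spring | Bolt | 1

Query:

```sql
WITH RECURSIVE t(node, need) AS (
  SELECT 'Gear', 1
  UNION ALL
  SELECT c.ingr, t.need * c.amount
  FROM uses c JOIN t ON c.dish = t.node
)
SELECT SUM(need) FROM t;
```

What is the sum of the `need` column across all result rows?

Base: (Gear, need=1).
Iteration 1: components of {Gear} -> Arm = 1*2 = 2, Washer = 1*4 = 4.
Iteration 2: components of {Arm,Washer} -> Cap = 2*1 = 2.
Iteration 3: no further components; recursion stops.
SUM(need) = 1 + 2 + 4 + 2 = 9.

9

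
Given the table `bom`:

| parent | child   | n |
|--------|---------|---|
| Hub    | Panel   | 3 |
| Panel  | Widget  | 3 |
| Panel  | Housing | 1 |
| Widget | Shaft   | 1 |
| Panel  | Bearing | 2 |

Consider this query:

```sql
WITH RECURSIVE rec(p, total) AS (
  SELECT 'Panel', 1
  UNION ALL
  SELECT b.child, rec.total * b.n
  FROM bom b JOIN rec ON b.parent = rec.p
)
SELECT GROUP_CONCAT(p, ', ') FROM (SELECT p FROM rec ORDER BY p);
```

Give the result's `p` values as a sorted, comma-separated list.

Bearing, Housing, Panel, Shaft, Widget

Base: (Panel, total=1).
Iteration 1: components of {Panel} -> Bearing = 1*2 = 2, Housing = 1*1 = 1, Widget = 1*3 = 3.
Iteration 2: components of {Bearing,Housing,Widget} -> Shaft = 3*1 = 3.
Iteration 3: no further components; recursion stops.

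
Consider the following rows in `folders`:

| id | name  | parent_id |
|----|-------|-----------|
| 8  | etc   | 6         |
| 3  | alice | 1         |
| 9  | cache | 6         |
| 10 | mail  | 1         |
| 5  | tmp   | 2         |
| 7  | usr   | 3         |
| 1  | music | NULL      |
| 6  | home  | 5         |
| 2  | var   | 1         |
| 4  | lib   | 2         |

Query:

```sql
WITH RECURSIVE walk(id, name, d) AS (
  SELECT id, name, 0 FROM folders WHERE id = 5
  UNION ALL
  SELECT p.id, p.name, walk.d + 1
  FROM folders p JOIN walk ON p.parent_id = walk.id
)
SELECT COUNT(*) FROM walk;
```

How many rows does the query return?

Base: id=5 (tmp) at d 0.
Iteration 1: rows with parent_id in {5} -> home (id 6, d 1).
Iteration 2: rows with parent_id in {6} -> etc (id 8, d 2), cache (id 9, d 2).
Iteration 3: no rows with parent_id in {8,9}; recursion stops.
Total rows emitted: 4.

4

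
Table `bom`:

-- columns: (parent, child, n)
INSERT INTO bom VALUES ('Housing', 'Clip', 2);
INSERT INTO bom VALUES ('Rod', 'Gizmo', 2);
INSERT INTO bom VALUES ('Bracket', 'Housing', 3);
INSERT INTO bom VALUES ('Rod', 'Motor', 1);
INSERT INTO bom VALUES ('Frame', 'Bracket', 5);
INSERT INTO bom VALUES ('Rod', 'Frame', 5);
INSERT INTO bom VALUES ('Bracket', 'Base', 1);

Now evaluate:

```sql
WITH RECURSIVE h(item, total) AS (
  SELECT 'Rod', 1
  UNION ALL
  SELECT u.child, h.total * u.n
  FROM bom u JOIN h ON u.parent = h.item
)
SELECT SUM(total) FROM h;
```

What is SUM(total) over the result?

284

Base: (Rod, total=1).
Iteration 1: components of {Rod} -> Frame = 1*5 = 5, Gizmo = 1*2 = 2, Motor = 1*1 = 1.
Iteration 2: components of {Frame,Gizmo,Motor} -> Bracket = 5*5 = 25.
Iteration 3: components of {Bracket} -> Base = 25*1 = 25, Housing = 25*3 = 75.
Iteration 4: components of {Base,Housing} -> Clip = 75*2 = 150.
Iteration 5: no further components; recursion stops.
SUM(total) = 1 + 5 + 1 + 2 + 25 + 75 + 25 + 150 = 284.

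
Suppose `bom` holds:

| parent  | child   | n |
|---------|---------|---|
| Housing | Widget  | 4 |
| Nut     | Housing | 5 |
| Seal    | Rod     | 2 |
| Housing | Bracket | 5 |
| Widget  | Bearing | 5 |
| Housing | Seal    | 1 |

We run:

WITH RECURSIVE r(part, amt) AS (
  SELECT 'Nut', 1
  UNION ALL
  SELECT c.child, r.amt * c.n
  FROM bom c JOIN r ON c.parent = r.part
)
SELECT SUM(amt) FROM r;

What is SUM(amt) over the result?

Base: (Nut, amt=1).
Iteration 1: components of {Nut} -> Housing = 1*5 = 5.
Iteration 2: components of {Housing} -> Bracket = 5*5 = 25, Seal = 5*1 = 5, Widget = 5*4 = 20.
Iteration 3: components of {Bracket,Seal,Widget} -> Bearing = 20*5 = 100, Rod = 5*2 = 10.
Iteration 4: no further components; recursion stops.
SUM(amt) = 1 + 5 + 5 + 20 + 25 + 10 + 100 = 166.

166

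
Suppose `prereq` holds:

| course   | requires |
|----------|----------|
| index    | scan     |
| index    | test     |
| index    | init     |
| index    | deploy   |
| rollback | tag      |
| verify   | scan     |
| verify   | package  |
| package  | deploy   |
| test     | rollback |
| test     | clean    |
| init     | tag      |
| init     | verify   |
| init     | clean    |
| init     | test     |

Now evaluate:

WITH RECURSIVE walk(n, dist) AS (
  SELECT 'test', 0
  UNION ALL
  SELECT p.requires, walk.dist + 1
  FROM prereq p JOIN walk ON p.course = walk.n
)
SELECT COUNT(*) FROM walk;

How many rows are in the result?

4

Base: (test, dist=0).
Iteration 1: edges from {test} -> (clean, dist=1), (rollback, dist=1).
Iteration 2: edges from {clean,rollback} -> (tag, dist=2).
Iteration 3: no outgoing edges from {tag}; recursion stops.
Total rows emitted: 4.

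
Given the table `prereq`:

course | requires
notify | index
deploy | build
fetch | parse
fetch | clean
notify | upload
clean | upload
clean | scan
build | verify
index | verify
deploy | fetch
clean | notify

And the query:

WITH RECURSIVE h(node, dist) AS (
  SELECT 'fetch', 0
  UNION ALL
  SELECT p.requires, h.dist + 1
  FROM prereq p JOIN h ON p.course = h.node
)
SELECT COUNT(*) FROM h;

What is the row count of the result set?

Base: (fetch, dist=0).
Iteration 1: edges from {fetch} -> (clean, dist=1), (parse, dist=1).
Iteration 2: edges from {clean,parse} -> (notify, dist=2), (scan, dist=2), (upload, dist=2).
Iteration 3: edges from {notify,scan,upload} -> (index, dist=3), (upload, dist=3).
Iteration 4: edges from {index,upload} -> (verify, dist=4).
Iteration 5: no outgoing edges from {verify}; recursion stops.
Total rows emitted: 9.

9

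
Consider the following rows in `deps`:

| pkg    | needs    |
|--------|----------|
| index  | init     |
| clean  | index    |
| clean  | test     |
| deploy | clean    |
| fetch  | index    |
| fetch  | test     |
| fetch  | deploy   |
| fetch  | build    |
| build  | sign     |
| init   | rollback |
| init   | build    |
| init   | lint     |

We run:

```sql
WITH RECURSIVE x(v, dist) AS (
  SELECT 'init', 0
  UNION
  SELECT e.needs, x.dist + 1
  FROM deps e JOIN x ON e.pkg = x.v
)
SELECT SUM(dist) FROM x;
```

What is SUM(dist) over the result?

Base: (init, dist=0).
Iteration 1: edges from {init} -> (build, dist=1), (lint, dist=1), (rollback, dist=1).
Iteration 2: edges from {build,lint,rollback} -> (sign, dist=2).
Iteration 3: no outgoing edges from {sign}; recursion stops.
SUM(dist) = 0 + 1 + 1 + 1 + 2 = 5.

5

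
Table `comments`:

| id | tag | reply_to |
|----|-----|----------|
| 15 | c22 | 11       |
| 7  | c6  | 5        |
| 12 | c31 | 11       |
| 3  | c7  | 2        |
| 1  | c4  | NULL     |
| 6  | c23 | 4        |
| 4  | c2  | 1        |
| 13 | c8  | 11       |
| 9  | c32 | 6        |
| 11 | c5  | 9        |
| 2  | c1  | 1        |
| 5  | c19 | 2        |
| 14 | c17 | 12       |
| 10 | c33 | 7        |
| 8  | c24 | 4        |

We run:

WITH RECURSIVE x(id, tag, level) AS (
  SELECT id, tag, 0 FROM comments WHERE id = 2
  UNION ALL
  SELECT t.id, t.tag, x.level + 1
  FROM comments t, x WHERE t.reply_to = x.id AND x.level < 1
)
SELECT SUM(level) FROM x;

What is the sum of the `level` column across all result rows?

Base: id=2 (c1) at level 0.
Iteration 1: rows with reply_to in {2} -> c7 (id 3, level 1), c19 (id 5, level 1).
Iteration 2: level < 1 fails for all current rows; recursion stops.
SUM(level) = 0 + 1 + 1 = 2.

2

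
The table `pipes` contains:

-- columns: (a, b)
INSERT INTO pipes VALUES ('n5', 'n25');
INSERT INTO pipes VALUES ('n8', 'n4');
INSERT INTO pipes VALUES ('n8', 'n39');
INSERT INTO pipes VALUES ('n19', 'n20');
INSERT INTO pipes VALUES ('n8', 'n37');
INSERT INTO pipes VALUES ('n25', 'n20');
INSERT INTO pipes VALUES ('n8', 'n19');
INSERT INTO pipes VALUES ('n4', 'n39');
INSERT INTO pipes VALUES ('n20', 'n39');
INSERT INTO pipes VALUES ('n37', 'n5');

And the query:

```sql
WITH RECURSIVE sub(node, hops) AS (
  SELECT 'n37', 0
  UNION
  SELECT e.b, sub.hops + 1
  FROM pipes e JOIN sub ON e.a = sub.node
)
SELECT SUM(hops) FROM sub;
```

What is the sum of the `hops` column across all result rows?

Base: (n37, hops=0).
Iteration 1: edges from {n37} -> (n5, hops=1).
Iteration 2: edges from {n5} -> (n25, hops=2).
Iteration 3: edges from {n25} -> (n20, hops=3).
Iteration 4: edges from {n20} -> (n39, hops=4).
Iteration 5: no outgoing edges from {n39}; recursion stops.
SUM(hops) = 0 + 1 + 2 + 3 + 4 = 10.

10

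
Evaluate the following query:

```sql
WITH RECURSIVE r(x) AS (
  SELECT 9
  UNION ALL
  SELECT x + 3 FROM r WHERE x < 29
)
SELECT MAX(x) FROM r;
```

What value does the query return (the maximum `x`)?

30

Base: x=9.
Iteration 1: 9 < 29 holds -> x = 9 + 3 = 12.
Iteration 2: 12 < 29 holds -> x = 12 + 3 = 15.
Iteration 3: 15 < 29 holds -> x = 15 + 3 = 18.
Iteration 4: 18 < 29 holds -> x = 18 + 3 = 21.
Iteration 5: 21 < 29 holds -> x = 21 + 3 = 24.
Iteration 6: 24 < 29 holds -> x = 24 + 3 = 27.
Iteration 7: 27 < 29 holds -> x = 27 + 3 = 30.
Iteration 8: 30 < 29 fails; recursion stops.
x values: 9, 12, 15, 18, 21, 24, 27, 30; the maximum is 30.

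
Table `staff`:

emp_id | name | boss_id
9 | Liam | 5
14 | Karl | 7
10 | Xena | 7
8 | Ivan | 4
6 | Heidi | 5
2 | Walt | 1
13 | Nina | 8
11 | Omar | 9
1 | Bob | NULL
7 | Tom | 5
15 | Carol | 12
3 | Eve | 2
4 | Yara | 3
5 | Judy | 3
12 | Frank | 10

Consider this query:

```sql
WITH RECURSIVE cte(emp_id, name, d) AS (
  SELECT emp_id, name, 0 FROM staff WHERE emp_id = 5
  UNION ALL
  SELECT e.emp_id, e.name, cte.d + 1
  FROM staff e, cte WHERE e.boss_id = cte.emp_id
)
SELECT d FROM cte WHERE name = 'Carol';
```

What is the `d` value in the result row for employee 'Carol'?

4

Base: emp_id=5 (Judy) at d 0.
Iteration 1: rows with boss_id in {5} -> Heidi (id 6, d 1), Tom (id 7, d 1), Liam (id 9, d 1).
Iteration 2: rows with boss_id in {6,7,9} -> Xena (id 10, d 2), Omar (id 11, d 2), Karl (id 14, d 2).
Iteration 3: rows with boss_id in {10,11,14} -> Frank (id 12, d 3).
Iteration 4: rows with boss_id in {12} -> Carol (id 15, d 4).
Iteration 5: no rows with boss_id in {15}; recursion stops.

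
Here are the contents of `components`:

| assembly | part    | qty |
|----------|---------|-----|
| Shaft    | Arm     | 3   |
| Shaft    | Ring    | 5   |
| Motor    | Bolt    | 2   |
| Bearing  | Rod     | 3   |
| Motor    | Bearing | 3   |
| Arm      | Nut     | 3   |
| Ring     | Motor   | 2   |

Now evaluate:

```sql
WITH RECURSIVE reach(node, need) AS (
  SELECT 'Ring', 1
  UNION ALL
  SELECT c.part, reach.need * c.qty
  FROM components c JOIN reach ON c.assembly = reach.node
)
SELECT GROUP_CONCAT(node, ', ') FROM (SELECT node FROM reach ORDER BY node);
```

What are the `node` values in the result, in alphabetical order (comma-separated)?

Bearing, Bolt, Motor, Ring, Rod

Base: (Ring, need=1).
Iteration 1: components of {Ring} -> Motor = 1*2 = 2.
Iteration 2: components of {Motor} -> Bearing = 2*3 = 6, Bolt = 2*2 = 4.
Iteration 3: components of {Bearing,Bolt} -> Rod = 6*3 = 18.
Iteration 4: no further components; recursion stops.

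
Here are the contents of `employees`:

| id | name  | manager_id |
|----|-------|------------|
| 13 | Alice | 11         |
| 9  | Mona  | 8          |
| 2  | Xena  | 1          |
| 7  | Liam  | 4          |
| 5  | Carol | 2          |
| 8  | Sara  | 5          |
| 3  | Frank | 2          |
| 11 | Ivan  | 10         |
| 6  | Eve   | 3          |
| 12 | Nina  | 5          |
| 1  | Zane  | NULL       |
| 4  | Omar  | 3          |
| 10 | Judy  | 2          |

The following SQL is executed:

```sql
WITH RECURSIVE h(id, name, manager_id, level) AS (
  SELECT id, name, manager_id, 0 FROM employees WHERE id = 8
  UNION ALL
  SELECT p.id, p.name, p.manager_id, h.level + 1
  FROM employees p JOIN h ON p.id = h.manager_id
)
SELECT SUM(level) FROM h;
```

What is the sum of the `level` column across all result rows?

Base: id=8 (Sara), manager_id=5, level 0.
Iteration 1: join on id=5 -> Carol (id 5, manager_id=2, level 1).
Iteration 2: join on id=2 -> Xena (id 2, manager_id=1, level 2).
Iteration 3: join on id=1 -> Zane (id 1, manager_id=NULL, level 3).
Iteration 4: manager_id is NULL; no match; recursion stops.
SUM(level) = 0 + 1 + 2 + 3 = 6.

6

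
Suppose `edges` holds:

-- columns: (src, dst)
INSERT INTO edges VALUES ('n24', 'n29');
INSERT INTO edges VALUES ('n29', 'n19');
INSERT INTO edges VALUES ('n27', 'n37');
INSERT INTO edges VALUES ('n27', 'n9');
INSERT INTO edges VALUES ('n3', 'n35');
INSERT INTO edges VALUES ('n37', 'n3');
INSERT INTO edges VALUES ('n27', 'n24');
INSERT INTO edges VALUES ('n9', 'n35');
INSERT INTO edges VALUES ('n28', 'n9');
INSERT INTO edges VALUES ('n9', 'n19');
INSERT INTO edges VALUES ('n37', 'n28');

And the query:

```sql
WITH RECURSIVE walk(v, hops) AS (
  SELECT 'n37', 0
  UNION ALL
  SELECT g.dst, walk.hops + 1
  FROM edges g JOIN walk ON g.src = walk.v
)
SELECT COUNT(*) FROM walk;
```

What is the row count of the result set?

7

Base: (n37, hops=0).
Iteration 1: edges from {n37} -> (n28, hops=1), (n3, hops=1).
Iteration 2: edges from {n28,n3} -> (n35, hops=2), (n9, hops=2).
Iteration 3: edges from {n35,n9} -> (n19, hops=3), (n35, hops=3).
Iteration 4: no outgoing edges from {n19,n35}; recursion stops.
Total rows emitted: 7.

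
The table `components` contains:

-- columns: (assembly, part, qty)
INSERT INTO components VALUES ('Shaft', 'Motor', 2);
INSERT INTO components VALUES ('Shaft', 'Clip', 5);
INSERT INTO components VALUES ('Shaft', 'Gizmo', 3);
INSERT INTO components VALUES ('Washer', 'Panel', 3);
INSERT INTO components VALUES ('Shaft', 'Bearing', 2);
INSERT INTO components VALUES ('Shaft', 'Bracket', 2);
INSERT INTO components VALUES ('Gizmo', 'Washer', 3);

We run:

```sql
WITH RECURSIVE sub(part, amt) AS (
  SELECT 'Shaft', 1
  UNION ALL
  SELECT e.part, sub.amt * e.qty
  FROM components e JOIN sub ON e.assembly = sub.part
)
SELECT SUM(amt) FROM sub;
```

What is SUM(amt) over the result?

51

Base: (Shaft, amt=1).
Iteration 1: components of {Shaft} -> Bearing = 1*2 = 2, Bracket = 1*2 = 2, Clip = 1*5 = 5, Gizmo = 1*3 = 3, Motor = 1*2 = 2.
Iteration 2: components of {Bearing,Bracket,Clip,Gizmo,Motor} -> Washer = 3*3 = 9.
Iteration 3: components of {Washer} -> Panel = 9*3 = 27.
Iteration 4: no further components; recursion stops.
SUM(amt) = 1 + 3 + 2 + 5 + 2 + 2 + 9 + 27 = 51.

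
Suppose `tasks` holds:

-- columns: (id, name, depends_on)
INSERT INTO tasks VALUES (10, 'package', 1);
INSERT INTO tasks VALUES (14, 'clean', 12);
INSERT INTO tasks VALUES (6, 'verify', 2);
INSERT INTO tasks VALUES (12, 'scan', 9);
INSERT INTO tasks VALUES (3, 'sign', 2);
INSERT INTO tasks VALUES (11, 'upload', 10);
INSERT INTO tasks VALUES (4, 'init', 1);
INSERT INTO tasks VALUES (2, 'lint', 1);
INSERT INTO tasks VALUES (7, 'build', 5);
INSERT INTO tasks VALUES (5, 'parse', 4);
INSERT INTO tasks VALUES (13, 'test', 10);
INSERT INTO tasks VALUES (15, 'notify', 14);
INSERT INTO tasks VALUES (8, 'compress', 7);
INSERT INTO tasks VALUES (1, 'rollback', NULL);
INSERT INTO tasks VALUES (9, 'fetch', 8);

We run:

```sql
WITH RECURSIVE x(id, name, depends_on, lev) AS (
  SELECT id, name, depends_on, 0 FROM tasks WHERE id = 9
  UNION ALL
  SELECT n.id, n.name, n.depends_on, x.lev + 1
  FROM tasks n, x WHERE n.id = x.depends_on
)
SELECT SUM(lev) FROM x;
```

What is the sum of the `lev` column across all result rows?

15

Base: id=9 (fetch), depends_on=8, lev 0.
Iteration 1: join on id=8 -> compress (id 8, depends_on=7, lev 1).
Iteration 2: join on id=7 -> build (id 7, depends_on=5, lev 2).
Iteration 3: join on id=5 -> parse (id 5, depends_on=4, lev 3).
Iteration 4: join on id=4 -> init (id 4, depends_on=1, lev 4).
Iteration 5: join on id=1 -> rollback (id 1, depends_on=NULL, lev 5).
Iteration 6: depends_on is NULL; no match; recursion stops.
SUM(lev) = 0 + 1 + 2 + 3 + 4 + 5 = 15.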